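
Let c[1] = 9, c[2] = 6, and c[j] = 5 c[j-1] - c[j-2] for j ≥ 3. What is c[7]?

c[3] = 5·6 - 9 = 21
c[4] = 5·21 - 6 = 99
c[5] = 5·99 - 21 = 474
c[6] = 5·474 - 99 = 2271
c[7] = 5·2271 - 474 = 10881

10881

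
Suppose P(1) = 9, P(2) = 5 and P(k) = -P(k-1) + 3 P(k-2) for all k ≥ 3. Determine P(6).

-94

P(3) = -5 + 3·9 = 22
P(4) = -22 + 3·5 = -7
P(5) = -(-7) + 3·22 = 73
P(6) = -73 + 3·(-7) = -94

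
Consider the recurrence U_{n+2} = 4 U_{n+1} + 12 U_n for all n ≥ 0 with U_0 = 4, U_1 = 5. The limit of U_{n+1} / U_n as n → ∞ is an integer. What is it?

The characteristic equation is r^2 - 4r - 12 = 0, which factors as (r - 6)(r + 2) = 0.
So the roots are 6 and -2. Since |6| > |-2| and the coefficient of 6^n is non-zero, the ratio tends to 6.

6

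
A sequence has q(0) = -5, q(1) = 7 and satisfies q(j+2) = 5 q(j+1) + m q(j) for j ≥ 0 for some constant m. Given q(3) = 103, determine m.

4

q(2) = 35 - 5m
q(3) = 175 - 18m
So 175 - 18m = 103, giving m = 4.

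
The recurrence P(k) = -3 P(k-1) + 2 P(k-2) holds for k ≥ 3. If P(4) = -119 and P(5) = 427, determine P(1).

7

Rearranging, P(k-2) = (P(k) + 3 P(k-1)) / 2.
P(3) = (427 + 3*(-119)) / 2 = 70/2 = 35
P(2) = (-119 + 3*35) / 2 = -14/2 = -7
P(1) = (35 + 3*(-7)) / 2 = 14/2 = 7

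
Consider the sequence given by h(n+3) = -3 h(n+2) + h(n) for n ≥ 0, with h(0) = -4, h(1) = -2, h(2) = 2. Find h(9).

-5638

h(3) = -3(2) + (-4) = -10
h(4) = -3(-10) + (-2) = 28
h(5) = -3(28) + 2 = -82
h(6) = -3(-82) + (-10) = 236
h(7) = -3(236) + 28 = -680
h(8) = -3(-680) + (-82) = 1958
h(9) = -3(1958) + 236 = -5638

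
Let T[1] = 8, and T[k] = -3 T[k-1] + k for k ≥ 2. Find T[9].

T[2] = -3(8) + 2 = -22
T[3] = -3(-22) + 3 = 69
T[4] = -3(69) + 4 = -203
T[5] = -3(-203) + 5 = 614
T[6] = -3(614) + 6 = -1836
T[7] = -3(-1836) + 7 = 5515
T[8] = -3(5515) + 8 = -16537
T[9] = -3(-16537) + 9 = 49620

49620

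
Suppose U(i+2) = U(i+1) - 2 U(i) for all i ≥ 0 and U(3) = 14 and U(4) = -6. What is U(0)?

Rearranging, U(i-2) = (U(i) - U(i-1)) / -2.
U(2) = (-6 - 14) / -2 = -20/-2 = 10
U(1) = (14 - 10) / -2 = 4/-2 = -2
U(0) = (10 - (-2)) / -2 = 12/-2 = -6

-6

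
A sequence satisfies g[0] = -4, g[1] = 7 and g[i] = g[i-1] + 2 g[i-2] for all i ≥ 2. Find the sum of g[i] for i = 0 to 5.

63

g[2] = 7 + 2*(-4) = -1
g[3] = (-1) + 2*7 = 13
g[4] = 13 + 2*(-1) = 11
g[5] = 11 + 2*13 = 37
Sum = (-4) + 7 + (-1) + 13 + 11 + 37 = 63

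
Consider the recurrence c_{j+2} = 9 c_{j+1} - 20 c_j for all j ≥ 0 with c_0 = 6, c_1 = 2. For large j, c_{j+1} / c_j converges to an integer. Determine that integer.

5

The characteristic equation is r^2 - 9r + 20 = 0, which factors as (r - 5)(r - 4) = 0.
So the roots are 5 and 4. Since |5| > |4| and the coefficient of 5^j is non-zero, the ratio tends to 5.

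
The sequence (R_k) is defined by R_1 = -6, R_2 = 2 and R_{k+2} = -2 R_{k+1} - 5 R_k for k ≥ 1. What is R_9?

R_3 = -2(2) - 5(-6) = 26
R_4 = -2(26) - 5(2) = -62
R_5 = -2(-62) - 5(26) = -6
R_6 = -2(-6) - 5(-62) = 322
R_7 = -2(322) - 5(-6) = -614
R_8 = -2(-614) - 5(322) = -382
R_9 = -2(-382) - 5(-614) = 3834

3834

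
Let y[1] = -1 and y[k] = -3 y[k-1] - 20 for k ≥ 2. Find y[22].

The fixed point is -20/(1 + 3) = -5, so y[k] + 5 = -3(y[k-1] + 5).
Hence y[k] = 4·(-3)^{k-1} - 5.
y[22] = 4·(-3)^{21} - 5 = 4·-10460353203 - 5 = -41841412817.

-41841412817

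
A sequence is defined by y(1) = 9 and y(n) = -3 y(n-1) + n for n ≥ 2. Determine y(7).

y(2) = -3(9) + 2 = -25
y(3) = -3(-25) + 3 = 78
y(4) = -3(78) + 4 = -230
y(5) = -3(-230) + 5 = 695
y(6) = -3(695) + 6 = -2079
y(7) = -3(-2079) + 7 = 6244

6244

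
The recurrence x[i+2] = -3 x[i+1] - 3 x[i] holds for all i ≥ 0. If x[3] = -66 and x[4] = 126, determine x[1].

Rearranging, x[i-2] = (x[i] + 3 x[i-1]) / -3.
x[2] = (126 + 3*(-66)) / -3 = -72/-3 = 24
x[1] = (-66 + 3*24) / -3 = 6/-3 = -2

-2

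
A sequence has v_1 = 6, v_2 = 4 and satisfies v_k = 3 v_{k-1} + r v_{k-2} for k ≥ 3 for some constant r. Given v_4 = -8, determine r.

v_3 = 12 + 6r
v_4 = 36 + 22r
So 36 + 22r = -8, giving r = -2.

-2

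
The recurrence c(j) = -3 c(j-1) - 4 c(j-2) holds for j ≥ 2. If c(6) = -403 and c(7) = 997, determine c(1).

Rearranging, c(j-2) = (c(j) + 3 c(j-1)) / -4.
c(5) = (997 + 3*(-403)) / -4 = -212/-4 = 53
c(4) = (-403 + 3*53) / -4 = -244/-4 = 61
c(3) = (53 + 3*61) / -4 = 236/-4 = -59
c(2) = (61 + 3*(-59)) / -4 = -116/-4 = 29
c(1) = (-59 + 3*29) / -4 = 28/-4 = -7

-7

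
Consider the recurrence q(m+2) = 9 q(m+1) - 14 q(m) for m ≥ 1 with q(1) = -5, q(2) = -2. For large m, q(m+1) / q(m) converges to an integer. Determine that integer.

The characteristic equation is r^2 - 9r + 14 = 0, which factors as (r - 7)(r - 2) = 0.
So the roots are 7 and 2. Since |7| > |2| and the coefficient of 7^m is non-zero, the ratio tends to 7.

7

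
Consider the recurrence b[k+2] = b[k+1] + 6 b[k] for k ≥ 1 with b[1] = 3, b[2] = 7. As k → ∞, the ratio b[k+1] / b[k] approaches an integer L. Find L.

The characteristic equation is r^2 - r - 6 = 0, which factors as (r - 3)(r + 2) = 0.
So the roots are 3 and -2. Since |3| > |-2| and the coefficient of 3^k is non-zero, the ratio tends to 3.

3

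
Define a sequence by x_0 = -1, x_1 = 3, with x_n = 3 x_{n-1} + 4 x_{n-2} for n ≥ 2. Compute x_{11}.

x_2 = 3*3 + 4*(-1) = 5
x_3 = 3*5 + 4*3 = 27
x_4 = 3*27 + 4*5 = 101
x_5 = 3*101 + 4*27 = 411
x_6 = 3*411 + 4*101 = 1637
x_7 = 3*1637 + 4*411 = 6555
x_8 = 3*6555 + 4*1637 = 26213
x_9 = 3*26213 + 4*6555 = 104859
x_{10} = 3*104859 + 4*26213 = 419429
x_{11} = 3*419429 + 4*104859 = 1677723

1677723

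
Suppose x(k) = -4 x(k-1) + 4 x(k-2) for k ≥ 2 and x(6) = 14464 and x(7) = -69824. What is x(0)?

9

Rearranging, x(k-2) = (x(k) + 4 x(k-1)) / 4.
x(5) = (-69824 + 4(14464)) / 4 = -11968/4 = -2992
x(4) = (14464 + 4(-2992)) / 4 = 2496/4 = 624
x(3) = (-2992 + 4(624)) / 4 = -496/4 = -124
x(2) = (624 + 4(-124)) / 4 = 128/4 = 32
x(1) = (-124 + 4(32)) / 4 = 4/4 = 1
x(0) = (32 + 4(1)) / 4 = 36/4 = 9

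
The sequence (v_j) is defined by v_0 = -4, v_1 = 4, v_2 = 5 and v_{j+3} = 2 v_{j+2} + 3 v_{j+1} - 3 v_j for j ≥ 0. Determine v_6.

v_3 = 2(5) + 3(4) - 3(-4) = 34
v_4 = 2(34) + 3(5) - 3(4) = 71
v_5 = 2(71) + 3(34) - 3(5) = 229
v_6 = 2(229) + 3(71) - 3(34) = 569

569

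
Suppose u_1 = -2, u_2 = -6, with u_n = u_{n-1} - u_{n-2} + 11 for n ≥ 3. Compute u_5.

28

u_3 = (-6) - (-2) + 11 = 7
u_4 = 7 - (-6) + 11 = 24
u_5 = 24 - 7 + 11 = 28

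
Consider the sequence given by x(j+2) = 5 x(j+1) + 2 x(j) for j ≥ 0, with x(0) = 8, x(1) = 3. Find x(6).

x(2) = 5·3 + 2·8 = 31
x(3) = 5·31 + 2·3 = 161
x(4) = 5·161 + 2·31 = 867
x(5) = 5·867 + 2·161 = 4657
x(6) = 5·4657 + 2·867 = 25019

25019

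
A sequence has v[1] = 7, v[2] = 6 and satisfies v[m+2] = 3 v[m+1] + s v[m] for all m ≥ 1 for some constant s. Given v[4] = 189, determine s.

v[3] = 18 + 7s
v[4] = 54 + 27s
So 54 + 27s = 189, giving s = 5.

5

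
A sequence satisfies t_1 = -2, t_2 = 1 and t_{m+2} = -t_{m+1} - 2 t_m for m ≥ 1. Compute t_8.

-13

t_3 = -1 - 2(-2) = 3
t_4 = -3 - 2(1) = -5
t_5 = -(-5) - 2(3) = -1
t_6 = -(-1) - 2(-5) = 11
t_7 = -11 - 2(-1) = -9
t_8 = -(-9) - 2(11) = -13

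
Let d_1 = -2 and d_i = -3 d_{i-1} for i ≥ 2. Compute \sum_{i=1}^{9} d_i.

d_2 = -3(-2) = 6
d_3 = -3(6) = -18
d_4 = -3(-18) = 54
d_5 = -3(54) = -162
d_6 = -3(-162) = 486
d_7 = -3(486) = -1458
d_8 = -3(-1458) = 4374
d_9 = -3(4374) = -13122
Sum = (-2) + 6 + (-18) + 54 + (-162) + 486 + (-1458) + 4374 + (-13122) = -9842

-9842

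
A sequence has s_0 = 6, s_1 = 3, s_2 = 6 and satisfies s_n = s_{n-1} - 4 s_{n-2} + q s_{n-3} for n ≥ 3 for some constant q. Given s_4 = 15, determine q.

5

s_3 = -6 + 6q
s_4 = -30 + 9q
So -30 + 9q = 15, giving q = 5.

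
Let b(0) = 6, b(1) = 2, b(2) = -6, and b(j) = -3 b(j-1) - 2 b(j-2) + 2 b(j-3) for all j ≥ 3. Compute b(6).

b(3) = -3*(-6) - 2*2 + 2*6 = 26
b(4) = -3*26 - 2*(-6) + 2*2 = -62
b(5) = -3*(-62) - 2*26 + 2*(-6) = 122
b(6) = -3*122 - 2*(-62) + 2*26 = -190

-190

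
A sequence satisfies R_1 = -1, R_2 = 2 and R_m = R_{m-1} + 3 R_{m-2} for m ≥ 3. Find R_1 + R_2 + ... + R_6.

24

R_3 = 2 + 3(-1) = -1
R_4 = (-1) + 3(2) = 5
R_5 = 5 + 3(-1) = 2
R_6 = 2 + 3(5) = 17
Sum = (-1) + 2 + (-1) + 5 + 2 + 17 = 24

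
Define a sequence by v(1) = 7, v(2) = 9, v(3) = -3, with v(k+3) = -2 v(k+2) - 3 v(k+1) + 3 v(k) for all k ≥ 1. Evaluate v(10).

v(4) = -2*(-3) - 3*9 + 3*7 = 0
v(5) = -2*0 - 3*(-3) + 3*9 = 36
v(6) = -2*36 - 3*0 + 3*(-3) = -81
v(7) = -2*(-81) - 3*36 + 3*0 = 54
v(8) = -2*54 - 3*(-81) + 3*36 = 243
v(9) = -2*243 - 3*54 + 3*(-81) = -891
v(10) = -2*(-891) - 3*243 + 3*54 = 1215

1215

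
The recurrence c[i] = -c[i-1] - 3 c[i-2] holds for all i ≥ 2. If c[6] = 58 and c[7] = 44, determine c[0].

2

Rearranging, c[i-2] = (c[i] + c[i-1]) / -3.
c[5] = (44 + 58) / -3 = 102/-3 = -34
c[4] = (58 + (-34)) / -3 = 24/-3 = -8
c[3] = (-34 + (-8)) / -3 = -42/-3 = 14
c[2] = (-8 + 14) / -3 = 6/-3 = -2
c[1] = (14 + (-2)) / -3 = 12/-3 = -4
c[0] = (-2 + (-4)) / -3 = -6/-3 = 2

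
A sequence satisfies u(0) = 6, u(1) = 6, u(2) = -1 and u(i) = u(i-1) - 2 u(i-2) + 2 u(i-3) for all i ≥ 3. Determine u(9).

u(3) = (-1) - 2*6 + 2*6 = -1
u(4) = (-1) - 2*(-1) + 2*6 = 13
u(5) = 13 - 2*(-1) + 2*(-1) = 13
u(6) = 13 - 2*13 + 2*(-1) = -15
u(7) = (-15) - 2*13 + 2*13 = -15
u(8) = (-15) - 2*(-15) + 2*13 = 41
u(9) = 41 - 2*(-15) + 2*(-15) = 41

41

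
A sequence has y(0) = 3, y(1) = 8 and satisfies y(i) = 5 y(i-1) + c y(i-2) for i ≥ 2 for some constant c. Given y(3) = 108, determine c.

y(2) = 40 + 3c
y(3) = 200 + 23c
So 200 + 23c = 108, giving c = -4.

-4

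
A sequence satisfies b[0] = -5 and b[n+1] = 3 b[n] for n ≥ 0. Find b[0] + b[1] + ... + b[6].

b[1] = 3*(-5) = -15
b[2] = 3*(-15) = -45
b[3] = 3*(-45) = -135
b[4] = 3*(-135) = -405
b[5] = 3*(-405) = -1215
b[6] = 3*(-1215) = -3645
Sum = (-5) + (-15) + (-45) + (-135) + (-405) + (-1215) + (-3645) = -5465

-5465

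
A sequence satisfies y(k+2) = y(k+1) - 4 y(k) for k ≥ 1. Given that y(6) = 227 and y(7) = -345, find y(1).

Rearranging, y(k-2) = (y(k) - y(k-1)) / -4.
y(5) = (-345 - 227) / -4 = -572/-4 = 143
y(4) = (227 - 143) / -4 = 84/-4 = -21
y(3) = (143 - (-21)) / -4 = 164/-4 = -41
y(2) = (-21 - (-41)) / -4 = 20/-4 = -5
y(1) = (-41 - (-5)) / -4 = -36/-4 = 9

9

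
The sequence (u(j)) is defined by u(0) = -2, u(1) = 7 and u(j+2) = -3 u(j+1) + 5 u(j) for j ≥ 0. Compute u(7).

39683

u(2) = -3·7 + 5·(-2) = -31
u(3) = -3·(-31) + 5·7 = 128
u(4) = -3·128 + 5·(-31) = -539
u(5) = -3·(-539) + 5·128 = 2257
u(6) = -3·2257 + 5·(-539) = -9466
u(7) = -3·(-9466) + 5·2257 = 39683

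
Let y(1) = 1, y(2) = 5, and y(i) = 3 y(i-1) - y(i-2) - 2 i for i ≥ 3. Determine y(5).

y(3) = 3(5) - 1 - 6 = 8
y(4) = 3(8) - 5 - 8 = 11
y(5) = 3(11) - 8 - 10 = 15

15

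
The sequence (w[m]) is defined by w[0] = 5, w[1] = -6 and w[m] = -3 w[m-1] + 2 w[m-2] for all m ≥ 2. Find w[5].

w[2] = -3*(-6) + 2*5 = 28
w[3] = -3*28 + 2*(-6) = -96
w[4] = -3*(-96) + 2*28 = 344
w[5] = -3*344 + 2*(-96) = -1224

-1224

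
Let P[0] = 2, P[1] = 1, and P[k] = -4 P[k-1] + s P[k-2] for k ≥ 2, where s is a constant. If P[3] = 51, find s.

-5

P[2] = -4 + 2s
P[3] = 16 - 7s
So 16 - 7s = 51, giving s = -5.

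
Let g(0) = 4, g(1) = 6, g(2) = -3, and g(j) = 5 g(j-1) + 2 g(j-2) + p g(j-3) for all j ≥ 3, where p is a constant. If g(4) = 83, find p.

4

g(3) = -3 + 4p
g(4) = -21 + 26p
So -21 + 26p = 83, giving p = 4.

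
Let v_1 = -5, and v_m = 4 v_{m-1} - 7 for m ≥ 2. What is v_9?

v_2 = 4·(-5) - 7 = -27
v_3 = 4·(-27) - 7 = -115
v_4 = 4·(-115) - 7 = -467
v_5 = 4·(-467) - 7 = -1875
v_6 = 4·(-1875) - 7 = -7507
v_7 = 4·(-7507) - 7 = -30035
v_8 = 4·(-30035) - 7 = -120147
v_9 = 4·(-120147) - 7 = -480595

-480595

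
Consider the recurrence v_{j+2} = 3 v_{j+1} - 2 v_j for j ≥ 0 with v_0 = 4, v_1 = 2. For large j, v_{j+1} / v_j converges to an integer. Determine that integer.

The characteristic equation is r^2 - 3r + 2 = 0, which factors as (r - 2)(r - 1) = 0.
So the roots are 2 and 1. Since |2| > |1| and the coefficient of 2^j is non-zero, the ratio tends to 2.

2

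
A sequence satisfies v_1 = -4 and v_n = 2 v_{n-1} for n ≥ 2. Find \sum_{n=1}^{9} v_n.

-2044

v_2 = 2(-4) = -8
v_3 = 2(-8) = -16
v_4 = 2(-16) = -32
v_5 = 2(-32) = -64
v_6 = 2(-64) = -128
v_7 = 2(-128) = -256
v_8 = 2(-256) = -512
v_9 = 2(-512) = -1024
Sum = (-4) + (-8) + (-16) + (-32) + (-64) + (-128) + (-256) + (-512) + (-1024) = -2044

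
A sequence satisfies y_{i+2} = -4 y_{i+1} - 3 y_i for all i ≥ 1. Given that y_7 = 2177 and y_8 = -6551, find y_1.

Rearranging, y_{i-2} = (y_i + 4 y_{i-1}) / -3.
y_6 = (-6551 + 4·2177) / -3 = 2157/-3 = -719
y_5 = (2177 + 4·(-719)) / -3 = -699/-3 = 233
y_4 = (-719 + 4·233) / -3 = 213/-3 = -71
y_3 = (233 + 4·(-71)) / -3 = -51/-3 = 17
y_2 = (-71 + 4·17) / -3 = -3/-3 = 1
y_1 = (17 + 4·1) / -3 = 21/-3 = -7

-7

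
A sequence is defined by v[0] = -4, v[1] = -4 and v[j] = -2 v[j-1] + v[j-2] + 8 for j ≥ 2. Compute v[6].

332

v[2] = -2·(-4) + (-4) + 8 = 12
v[3] = -2·12 + (-4) + 8 = -20
v[4] = -2·(-20) + 12 + 8 = 60
v[5] = -2·60 + (-20) + 8 = -132
v[6] = -2·(-132) + 60 + 8 = 332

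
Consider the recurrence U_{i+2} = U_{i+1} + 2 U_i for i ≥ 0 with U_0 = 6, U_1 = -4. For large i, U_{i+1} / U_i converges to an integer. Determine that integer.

The characteristic equation is r^2 - r - 2 = 0, which factors as (r - 2)(r + 1) = 0.
So the roots are 2 and -1. Since |2| > |-1| and the coefficient of 2^i is non-zero, the ratio tends to 2.

2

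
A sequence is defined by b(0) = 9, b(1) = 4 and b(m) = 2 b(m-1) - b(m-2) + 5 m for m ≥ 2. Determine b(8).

b(2) = 2(4) - 9 + 10 = 9
b(3) = 2(9) - 4 + 15 = 29
b(4) = 2(29) - 9 + 20 = 69
b(5) = 2(69) - 29 + 25 = 134
b(6) = 2(134) - 69 + 30 = 229
b(7) = 2(229) - 134 + 35 = 359
b(8) = 2(359) - 229 + 40 = 529

529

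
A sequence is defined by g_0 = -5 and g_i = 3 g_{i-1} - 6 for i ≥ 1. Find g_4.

g_1 = 3·(-5) - 6 = -21
g_2 = 3·(-21) - 6 = -69
g_3 = 3·(-69) - 6 = -213
g_4 = 3·(-213) - 6 = -645

-645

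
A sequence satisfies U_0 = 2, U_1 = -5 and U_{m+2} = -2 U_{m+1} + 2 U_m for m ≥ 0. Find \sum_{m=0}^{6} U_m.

U_2 = -2(-5) + 2(2) = 14
U_3 = -2(14) + 2(-5) = -38
U_4 = -2(-38) + 2(14) = 104
U_5 = -2(104) + 2(-38) = -284
U_6 = -2(-284) + 2(104) = 776
Sum = 2 + (-5) + 14 + (-38) + 104 + (-284) + 776 = 569

569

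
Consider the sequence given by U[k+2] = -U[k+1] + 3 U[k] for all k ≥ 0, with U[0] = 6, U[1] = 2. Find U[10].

U[2] = -2 + 3(6) = 16
U[3] = -16 + 3(2) = -10
U[4] = -(-10) + 3(16) = 58
U[5] = -58 + 3(-10) = -88
U[6] = -(-88) + 3(58) = 262
U[7] = -262 + 3(-88) = -526
U[8] = -(-526) + 3(262) = 1312
U[9] = -1312 + 3(-526) = -2890
U[10] = -(-2890) + 3(1312) = 6826

6826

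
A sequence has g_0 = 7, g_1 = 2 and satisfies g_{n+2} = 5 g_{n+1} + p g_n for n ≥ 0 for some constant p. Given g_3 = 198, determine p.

4

g_2 = 10 + 7p
g_3 = 50 + 37p
So 50 + 37p = 198, giving p = 4.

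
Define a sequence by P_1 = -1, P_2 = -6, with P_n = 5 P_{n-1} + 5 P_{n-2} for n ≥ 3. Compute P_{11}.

-48300000

P_3 = 5*(-6) + 5*(-1) = -35
P_4 = 5*(-35) + 5*(-6) = -205
P_5 = 5*(-205) + 5*(-35) = -1200
P_6 = 5*(-1200) + 5*(-205) = -7025
P_7 = 5*(-7025) + 5*(-1200) = -41125
P_8 = 5*(-41125) + 5*(-7025) = -240750
P_9 = 5*(-240750) + 5*(-41125) = -1409375
P_{10} = 5*(-1409375) + 5*(-240750) = -8250625
P_{11} = 5*(-8250625) + 5*(-1409375) = -48300000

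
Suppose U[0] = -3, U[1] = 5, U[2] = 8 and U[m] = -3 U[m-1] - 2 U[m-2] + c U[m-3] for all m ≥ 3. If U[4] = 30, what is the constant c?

-4

U[3] = -34 - 3c
U[4] = 86 + 14c
So 86 + 14c = 30, giving c = -4.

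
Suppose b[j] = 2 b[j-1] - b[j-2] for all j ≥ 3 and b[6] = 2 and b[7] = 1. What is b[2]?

Rearranging, b[j-2] = -(b[j] - 2 b[j-1]).
b[5] = -(1 - 2*2) = 3
b[4] = -(2 - 2*3) = 4
b[3] = -(3 - 2*4) = 5
b[2] = -(4 - 2*5) = 6

6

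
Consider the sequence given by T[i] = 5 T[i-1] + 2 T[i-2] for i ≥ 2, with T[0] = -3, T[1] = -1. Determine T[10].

T[2] = 5·(-1) + 2·(-3) = -11
T[3] = 5·(-11) + 2·(-1) = -57
T[4] = 5·(-57) + 2·(-11) = -307
T[5] = 5·(-307) + 2·(-57) = -1649
T[6] = 5·(-1649) + 2·(-307) = -8859
T[7] = 5·(-8859) + 2·(-1649) = -47593
T[8] = 5·(-47593) + 2·(-8859) = -255683
T[9] = 5·(-255683) + 2·(-47593) = -1373601
T[10] = 5·(-1373601) + 2·(-255683) = -7379371

-7379371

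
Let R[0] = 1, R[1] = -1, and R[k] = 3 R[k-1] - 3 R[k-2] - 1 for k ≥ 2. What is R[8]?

161

R[2] = 3·(-1) - 3·1 - 1 = -7
R[3] = 3·(-7) - 3·(-1) - 1 = -19
R[4] = 3·(-19) - 3·(-7) - 1 = -37
R[5] = 3·(-37) - 3·(-19) - 1 = -55
R[6] = 3·(-55) - 3·(-37) - 1 = -55
R[7] = 3·(-55) - 3·(-55) - 1 = -1
R[8] = 3·(-1) - 3·(-55) - 1 = 161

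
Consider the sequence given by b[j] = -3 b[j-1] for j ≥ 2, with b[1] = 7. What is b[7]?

b[2] = -3·7 = -21
b[3] = -3·(-21) = 63
b[4] = -3·63 = -189
b[5] = -3·(-189) = 567
b[6] = -3·567 = -1701
b[7] = -3·(-1701) = 5103

5103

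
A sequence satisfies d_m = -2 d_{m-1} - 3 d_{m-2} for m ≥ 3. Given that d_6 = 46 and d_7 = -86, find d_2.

Rearranging, d_{m-2} = (d_m + 2 d_{m-1}) / -3.
d_5 = (-86 + 2·46) / -3 = 6/-3 = -2
d_4 = (46 + 2·(-2)) / -3 = 42/-3 = -14
d_3 = (-2 + 2·(-14)) / -3 = -30/-3 = 10
d_2 = (-14 + 2·10) / -3 = 6/-3 = -2

-2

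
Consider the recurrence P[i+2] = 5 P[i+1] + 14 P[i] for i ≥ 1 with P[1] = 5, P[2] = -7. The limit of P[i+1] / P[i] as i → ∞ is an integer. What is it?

7

The characteristic equation is r^2 - 5r - 14 = 0, which factors as (r - 7)(r + 2) = 0.
So the roots are 7 and -2. Since |7| > |-2| and the coefficient of 7^i is non-zero, the ratio tends to 7.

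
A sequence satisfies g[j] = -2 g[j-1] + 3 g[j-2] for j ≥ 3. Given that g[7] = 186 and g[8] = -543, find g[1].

4

Rearranging, g[j-2] = (g[j] + 2 g[j-1]) / 3.
g[6] = (-543 + 2(186)) / 3 = -171/3 = -57
g[5] = (186 + 2(-57)) / 3 = 72/3 = 24
g[4] = (-57 + 2(24)) / 3 = -9/3 = -3
g[3] = (24 + 2(-3)) / 3 = 18/3 = 6
g[2] = (-3 + 2(6)) / 3 = 9/3 = 3
g[1] = (6 + 2(3)) / 3 = 12/3 = 4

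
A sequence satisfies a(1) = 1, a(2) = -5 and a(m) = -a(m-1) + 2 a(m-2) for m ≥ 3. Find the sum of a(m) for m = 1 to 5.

a(3) = -(-5) + 2·1 = 7
a(4) = -7 + 2·(-5) = -17
a(5) = -(-17) + 2·7 = 31
Sum = 1 + (-5) + 7 + (-17) + 31 = 17

17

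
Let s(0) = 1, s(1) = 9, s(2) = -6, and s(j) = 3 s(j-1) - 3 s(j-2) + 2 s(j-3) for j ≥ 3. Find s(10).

-4797

s(3) = 3(-6) - 3(9) + 2(1) = -43
s(4) = 3(-43) - 3(-6) + 2(9) = -93
s(5) = 3(-93) - 3(-43) + 2(-6) = -162
s(6) = 3(-162) - 3(-93) + 2(-43) = -293
s(7) = 3(-293) - 3(-162) + 2(-93) = -579
s(8) = 3(-579) - 3(-293) + 2(-162) = -1182
s(9) = 3(-1182) - 3(-579) + 2(-293) = -2395
s(10) = 3(-2395) - 3(-1182) + 2(-579) = -4797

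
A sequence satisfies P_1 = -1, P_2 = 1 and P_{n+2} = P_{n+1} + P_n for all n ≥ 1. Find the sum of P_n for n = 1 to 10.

33

P_3 = 1 + (-1) = 0
P_4 = 0 + 1 = 1
P_5 = 1 + 0 = 1
P_6 = 1 + 1 = 2
P_7 = 2 + 1 = 3
P_8 = 3 + 2 = 5
P_9 = 5 + 3 = 8
P_{10} = 8 + 5 = 13
Sum = (-1) + 1 + 0 + 1 + 1 + 2 + 3 + 5 + 8 + 13 = 33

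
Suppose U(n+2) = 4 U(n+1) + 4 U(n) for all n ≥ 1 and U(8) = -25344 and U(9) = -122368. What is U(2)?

-4

Rearranging, U(n-2) = (U(n) - 4 U(n-1)) / 4.
U(7) = (-122368 - 4*(-25344)) / 4 = -20992/4 = -5248
U(6) = (-25344 - 4*(-5248)) / 4 = -4352/4 = -1088
U(5) = (-5248 - 4*(-1088)) / 4 = -896/4 = -224
U(4) = (-1088 - 4*(-224)) / 4 = -192/4 = -48
U(3) = (-224 - 4*(-48)) / 4 = -32/4 = -8
U(2) = (-48 - 4*(-8)) / 4 = -16/4 = -4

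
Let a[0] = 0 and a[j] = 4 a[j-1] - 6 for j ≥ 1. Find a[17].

The fixed point is -6/(1 - 4) = 2, so a[j] - 2 = 4(a[j-1] - 2).
Hence a[j] = -2·4^j + 2.
a[17] = -2·4^{17} + 2 = -2·17179869184 + 2 = -34359738366.

-34359738366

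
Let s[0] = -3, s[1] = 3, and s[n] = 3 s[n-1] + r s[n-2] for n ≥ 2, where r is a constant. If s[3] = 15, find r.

s[2] = 9 - 3r
s[3] = 27 - 6r
So 27 - 6r = 15, giving r = 2.

2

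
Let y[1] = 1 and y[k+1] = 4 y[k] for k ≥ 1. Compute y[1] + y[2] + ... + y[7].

5461

y[2] = 4(1) = 4
y[3] = 4(4) = 16
y[4] = 4(16) = 64
y[5] = 4(64) = 256
y[6] = 4(256) = 1024
y[7] = 4(1024) = 4096
Sum = 1 + 4 + 16 + 64 + 256 + 1024 + 4096 = 5461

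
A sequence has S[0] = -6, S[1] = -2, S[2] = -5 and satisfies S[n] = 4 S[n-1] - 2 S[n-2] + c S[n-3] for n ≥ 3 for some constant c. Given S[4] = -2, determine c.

S[3] = -16 - 6c
S[4] = -54 - 26c
So -54 - 26c = -2, giving c = -2.

-2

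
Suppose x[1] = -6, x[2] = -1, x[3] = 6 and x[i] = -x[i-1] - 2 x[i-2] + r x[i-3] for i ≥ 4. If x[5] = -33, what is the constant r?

x[4] = -4 - 6r
x[5] = -8 + 5r
So -8 + 5r = -33, giving r = -5.

-5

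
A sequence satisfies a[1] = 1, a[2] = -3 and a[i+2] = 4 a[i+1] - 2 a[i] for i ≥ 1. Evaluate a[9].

a[3] = 4*(-3) - 2*1 = -14
a[4] = 4*(-14) - 2*(-3) = -50
a[5] = 4*(-50) - 2*(-14) = -172
a[6] = 4*(-172) - 2*(-50) = -588
a[7] = 4*(-588) - 2*(-172) = -2008
a[8] = 4*(-2008) - 2*(-588) = -6856
a[9] = 4*(-6856) - 2*(-2008) = -23408

-23408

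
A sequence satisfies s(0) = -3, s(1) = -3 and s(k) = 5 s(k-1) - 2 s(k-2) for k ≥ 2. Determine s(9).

s(2) = 5*(-3) - 2*(-3) = -9
s(3) = 5*(-9) - 2*(-3) = -39
s(4) = 5*(-39) - 2*(-9) = -177
s(5) = 5*(-177) - 2*(-39) = -807
s(6) = 5*(-807) - 2*(-177) = -3681
s(7) = 5*(-3681) - 2*(-807) = -16791
s(8) = 5*(-16791) - 2*(-3681) = -76593
s(9) = 5*(-76593) - 2*(-16791) = -349383

-349383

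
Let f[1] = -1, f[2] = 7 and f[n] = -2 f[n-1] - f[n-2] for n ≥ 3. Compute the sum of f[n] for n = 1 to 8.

24

f[3] = -2·7 - (-1) = -13
f[4] = -2·(-13) - 7 = 19
f[5] = -2·19 - (-13) = -25
f[6] = -2·(-25) - 19 = 31
f[7] = -2·31 - (-25) = -37
f[8] = -2·(-37) - 31 = 43
Sum = (-1) + 7 + (-13) + 19 + (-25) + 31 + (-37) + 43 = 24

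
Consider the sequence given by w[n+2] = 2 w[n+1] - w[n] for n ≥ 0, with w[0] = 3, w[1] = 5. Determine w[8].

w[2] = 2·5 - 3 = 7
w[3] = 2·7 - 5 = 9
w[4] = 2·9 - 7 = 11
w[5] = 2·11 - 9 = 13
w[6] = 2·13 - 11 = 15
w[7] = 2·15 - 13 = 17
w[8] = 2·17 - 15 = 19

19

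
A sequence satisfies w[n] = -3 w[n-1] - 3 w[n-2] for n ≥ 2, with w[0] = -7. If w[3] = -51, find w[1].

Let w[1] = z.
w[2] = 21 - 3z
w[3] = -63 + 6z
So -63 + 6z = -51, giving z = 2.

2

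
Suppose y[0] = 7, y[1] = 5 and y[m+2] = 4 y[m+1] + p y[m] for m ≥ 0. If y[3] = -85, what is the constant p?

-5

y[2] = 20 + 7p
y[3] = 80 + 33p
So 80 + 33p = -85, giving p = -5.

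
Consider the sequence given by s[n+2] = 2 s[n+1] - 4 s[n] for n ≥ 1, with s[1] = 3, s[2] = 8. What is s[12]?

s[3] = 2*8 - 4*3 = 4
s[4] = 2*4 - 4*8 = -24
s[5] = 2*(-24) - 4*4 = -64
s[6] = 2*(-64) - 4*(-24) = -32
s[7] = 2*(-32) - 4*(-64) = 192
s[8] = 2*192 - 4*(-32) = 512
s[9] = 2*512 - 4*192 = 256
s[10] = 2*256 - 4*512 = -1536
s[11] = 2*(-1536) - 4*256 = -4096
s[12] = 2*(-4096) - 4*(-1536) = -2048

-2048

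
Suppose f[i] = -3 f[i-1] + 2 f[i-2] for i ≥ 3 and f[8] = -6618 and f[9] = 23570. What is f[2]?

Rearranging, f[i-2] = (f[i] + 3 f[i-1]) / 2.
f[7] = (23570 + 3*(-6618)) / 2 = 3716/2 = 1858
f[6] = (-6618 + 3*1858) / 2 = -1044/2 = -522
f[5] = (1858 + 3*(-522)) / 2 = 292/2 = 146
f[4] = (-522 + 3*146) / 2 = -84/2 = -42
f[3] = (146 + 3*(-42)) / 2 = 20/2 = 10
f[2] = (-42 + 3*10) / 2 = -12/2 = -6

-6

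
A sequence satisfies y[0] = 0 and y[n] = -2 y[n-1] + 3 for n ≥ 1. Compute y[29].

536870913

The fixed point is 3/(1 + 2) = 1, so y[n] - 1 = -2(y[n-1] - 1).
Hence y[n] = -1·(-2)^n + 1.
y[29] = -1·(-2)^{29} + 1 = -1·-536870912 + 1 = 536870913.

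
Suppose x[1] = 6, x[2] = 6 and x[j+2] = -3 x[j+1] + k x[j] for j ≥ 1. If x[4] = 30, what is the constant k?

x[3] = -18 + 6k
x[4] = 54 - 12k
So 54 - 12k = 30, giving k = 2.

2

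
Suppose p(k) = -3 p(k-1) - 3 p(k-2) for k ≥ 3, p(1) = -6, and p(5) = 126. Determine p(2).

Let p(2) = x.
p(3) = 18 - 3x
p(4) = -54 + 6x
p(5) = 108 - 9x
So 108 - 9x = 126, giving x = -2.

-2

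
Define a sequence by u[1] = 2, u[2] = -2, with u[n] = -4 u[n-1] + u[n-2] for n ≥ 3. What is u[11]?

u[3] = -4(-2) + 2 = 10
u[4] = -4(10) + (-2) = -42
u[5] = -4(-42) + 10 = 178
u[6] = -4(178) + (-42) = -754
u[7] = -4(-754) + 178 = 3194
u[8] = -4(3194) + (-754) = -13530
u[9] = -4(-13530) + 3194 = 57314
u[10] = -4(57314) + (-13530) = -242786
u[11] = -4(-242786) + 57314 = 1028458

1028458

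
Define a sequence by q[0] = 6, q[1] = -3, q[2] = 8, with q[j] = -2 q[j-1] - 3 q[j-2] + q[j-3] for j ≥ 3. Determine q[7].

q[3] = -2·8 - 3·(-3) + 6 = -1
q[4] = -2·(-1) - 3·8 + (-3) = -25
q[5] = -2·(-25) - 3·(-1) + 8 = 61
q[6] = -2·61 - 3·(-25) + (-1) = -48
q[7] = -2·(-48) - 3·61 + (-25) = -112

-112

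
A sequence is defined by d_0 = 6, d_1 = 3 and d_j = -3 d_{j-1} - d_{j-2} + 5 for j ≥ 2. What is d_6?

d_2 = -3·3 - 6 + 5 = -10
d_3 = -3·(-10) - 3 + 5 = 32
d_4 = -3·32 - (-10) + 5 = -81
d_5 = -3·(-81) - 32 + 5 = 216
d_6 = -3·216 - (-81) + 5 = -562

-562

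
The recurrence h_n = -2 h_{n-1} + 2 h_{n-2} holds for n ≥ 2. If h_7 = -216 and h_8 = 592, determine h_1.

3

Rearranging, h_{n-2} = (h_n + 2 h_{n-1}) / 2.
h_6 = (592 + 2(-216)) / 2 = 160/2 = 80
h_5 = (-216 + 2(80)) / 2 = -56/2 = -28
h_4 = (80 + 2(-28)) / 2 = 24/2 = 12
h_3 = (-28 + 2(12)) / 2 = -4/2 = -2
h_2 = (12 + 2(-2)) / 2 = 8/2 = 4
h_1 = (-2 + 2(4)) / 2 = 6/2 = 3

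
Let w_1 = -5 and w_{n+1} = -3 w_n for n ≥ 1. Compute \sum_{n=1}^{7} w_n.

w_2 = -3*(-5) = 15
w_3 = -3*15 = -45
w_4 = -3*(-45) = 135
w_5 = -3*135 = -405
w_6 = -3*(-405) = 1215
w_7 = -3*1215 = -3645
Sum = (-5) + 15 + (-45) + 135 + (-405) + 1215 + (-3645) = -2735

-2735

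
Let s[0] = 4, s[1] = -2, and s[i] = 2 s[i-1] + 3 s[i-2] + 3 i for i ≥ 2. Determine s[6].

1046

s[2] = 2·(-2) + 3·4 + 6 = 14
s[3] = 2·14 + 3·(-2) + 9 = 31
s[4] = 2·31 + 3·14 + 12 = 116
s[5] = 2·116 + 3·31 + 15 = 340
s[6] = 2·340 + 3·116 + 18 = 1046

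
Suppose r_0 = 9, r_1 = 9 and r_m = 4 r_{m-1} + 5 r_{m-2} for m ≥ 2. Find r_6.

r_2 = 4(9) + 5(9) = 81
r_3 = 4(81) + 5(9) = 369
r_4 = 4(369) + 5(81) = 1881
r_5 = 4(1881) + 5(369) = 9369
r_6 = 4(9369) + 5(1881) = 46881

46881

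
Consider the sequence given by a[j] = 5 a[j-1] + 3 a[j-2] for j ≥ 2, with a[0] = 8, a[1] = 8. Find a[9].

a[2] = 5·8 + 3·8 = 64
a[3] = 5·64 + 3·8 = 344
a[4] = 5·344 + 3·64 = 1912
a[5] = 5·1912 + 3·344 = 10592
a[6] = 5·10592 + 3·1912 = 58696
a[7] = 5·58696 + 3·10592 = 325256
a[8] = 5·325256 + 3·58696 = 1802368
a[9] = 5·1802368 + 3·325256 = 9987608

9987608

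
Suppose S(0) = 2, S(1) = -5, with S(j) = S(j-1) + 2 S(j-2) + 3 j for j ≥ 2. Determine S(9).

S(2) = (-5) + 2*2 + 6 = 5
S(3) = 5 + 2*(-5) + 9 = 4
S(4) = 4 + 2*5 + 12 = 26
S(5) = 26 + 2*4 + 15 = 49
S(6) = 49 + 2*26 + 18 = 119
S(7) = 119 + 2*49 + 21 = 238
S(8) = 238 + 2*119 + 24 = 500
S(9) = 500 + 2*238 + 27 = 1003

1003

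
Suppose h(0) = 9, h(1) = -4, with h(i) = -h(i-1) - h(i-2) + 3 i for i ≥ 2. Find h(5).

h(2) = -(-4) - 9 + 6 = 1
h(3) = -1 - (-4) + 9 = 12
h(4) = -12 - 1 + 12 = -1
h(5) = -(-1) - 12 + 15 = 4

4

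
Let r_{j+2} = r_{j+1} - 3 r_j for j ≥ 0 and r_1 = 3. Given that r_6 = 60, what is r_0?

-4

Let r_0 = y.
r_2 = 3 - 3y
r_3 = -6 - 3y
r_4 = -15 + 6y
r_5 = 3 + 15y
r_6 = 48 - 3y
So 48 - 3y = 60, giving y = -4.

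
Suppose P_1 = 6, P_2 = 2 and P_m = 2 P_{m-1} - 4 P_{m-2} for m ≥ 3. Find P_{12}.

10240

P_3 = 2(2) - 4(6) = -20
P_4 = 2(-20) - 4(2) = -48
P_5 = 2(-48) - 4(-20) = -16
P_6 = 2(-16) - 4(-48) = 160
P_7 = 2(160) - 4(-16) = 384
P_8 = 2(384) - 4(160) = 128
P_9 = 2(128) - 4(384) = -1280
P_{10} = 2(-1280) - 4(128) = -3072
P_{11} = 2(-3072) - 4(-1280) = -1024
P_{12} = 2(-1024) - 4(-3072) = 10240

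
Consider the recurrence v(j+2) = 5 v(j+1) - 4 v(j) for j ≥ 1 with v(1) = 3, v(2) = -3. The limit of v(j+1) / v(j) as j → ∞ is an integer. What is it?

4

The characteristic equation is r^2 - 5r + 4 = 0, which factors as (r - 4)(r - 1) = 0.
So the roots are 4 and 1. Since |4| > |1| and the coefficient of 4^j is non-zero, the ratio tends to 4.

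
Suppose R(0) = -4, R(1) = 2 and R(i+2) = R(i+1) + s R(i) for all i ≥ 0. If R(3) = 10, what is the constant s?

R(2) = 2 - 4s
R(3) = 2 - 2s
So 2 - 2s = 10, giving s = -4.

-4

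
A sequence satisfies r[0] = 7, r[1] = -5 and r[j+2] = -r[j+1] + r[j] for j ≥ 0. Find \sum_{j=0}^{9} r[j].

r[2] = -(-5) + 7 = 12
r[3] = -12 + (-5) = -17
r[4] = -(-17) + 12 = 29
r[5] = -29 + (-17) = -46
r[6] = -(-46) + 29 = 75
r[7] = -75 + (-46) = -121
r[8] = -(-121) + 75 = 196
r[9] = -196 + (-121) = -317
Sum = 7 + (-5) + 12 + (-17) + 29 + (-46) + 75 + (-121) + 196 + (-317) = -187

-187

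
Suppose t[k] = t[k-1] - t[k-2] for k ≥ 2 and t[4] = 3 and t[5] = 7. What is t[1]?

-3

Rearranging, t[k-2] = -(t[k] - t[k-1]).
t[3] = -(7 - 3) = -4
t[2] = -(3 - (-4)) = -7
t[1] = -(-4 - (-7)) = -3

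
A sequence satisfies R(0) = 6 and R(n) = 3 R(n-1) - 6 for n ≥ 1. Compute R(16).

129140166

The fixed point is -6/(1 - 3) = 3, so R(n) - 3 = 3(R(n-1) - 3).
Hence R(n) = 3·3^n + 3.
R(16) = 3·3^{16} + 3 = 3·43046721 + 3 = 129140166.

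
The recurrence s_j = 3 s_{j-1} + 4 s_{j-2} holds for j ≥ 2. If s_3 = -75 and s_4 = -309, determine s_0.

Rearranging, s_{j-2} = (s_j - 3 s_{j-1}) / 4.
s_2 = (-309 - 3*(-75)) / 4 = -84/4 = -21
s_1 = (-75 - 3*(-21)) / 4 = -12/4 = -3
s_0 = (-21 - 3*(-3)) / 4 = -12/4 = -3

-3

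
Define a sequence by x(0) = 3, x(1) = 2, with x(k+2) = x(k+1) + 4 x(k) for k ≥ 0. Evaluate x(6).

478

x(2) = 2 + 4·3 = 14
x(3) = 14 + 4·2 = 22
x(4) = 22 + 4·14 = 78
x(5) = 78 + 4·22 = 166
x(6) = 166 + 4·78 = 478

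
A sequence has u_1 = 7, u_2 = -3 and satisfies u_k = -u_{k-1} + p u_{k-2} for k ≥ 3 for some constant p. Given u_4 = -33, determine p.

3

u_3 = 3 + 7p
u_4 = -3 - 10p
So -3 - 10p = -33, giving p = 3.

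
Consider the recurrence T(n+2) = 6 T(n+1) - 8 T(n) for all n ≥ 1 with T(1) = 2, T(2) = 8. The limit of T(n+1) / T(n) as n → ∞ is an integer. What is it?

The characteristic equation is r^2 - 6r + 8 = 0, which factors as (r - 4)(r - 2) = 0.
So the roots are 4 and 2. Since |4| > |2| and the coefficient of 4^n is non-zero, the ratio tends to 4.

4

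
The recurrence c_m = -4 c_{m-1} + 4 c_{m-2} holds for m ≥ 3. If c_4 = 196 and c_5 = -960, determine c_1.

Rearranging, c_{m-2} = (c_m + 4 c_{m-1}) / 4.
c_3 = (-960 + 4(196)) / 4 = -176/4 = -44
c_2 = (196 + 4(-44)) / 4 = 20/4 = 5
c_1 = (-44 + 4(5)) / 4 = -24/4 = -6

-6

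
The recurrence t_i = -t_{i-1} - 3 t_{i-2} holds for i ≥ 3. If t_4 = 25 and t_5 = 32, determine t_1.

7

Rearranging, t_{i-2} = (t_i + t_{i-1}) / -3.
t_3 = (32 + 25) / -3 = 57/-3 = -19
t_2 = (25 + (-19)) / -3 = 6/-3 = -2
t_1 = (-19 + (-2)) / -3 = -21/-3 = 7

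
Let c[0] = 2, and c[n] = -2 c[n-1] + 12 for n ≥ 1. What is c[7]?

260

c[1] = -2·2 + 12 = 8
c[2] = -2·8 + 12 = -4
c[3] = -2·(-4) + 12 = 20
c[4] = -2·20 + 12 = -28
c[5] = -2·(-28) + 12 = 68
c[6] = -2·68 + 12 = -124
c[7] = -2·(-124) + 12 = 260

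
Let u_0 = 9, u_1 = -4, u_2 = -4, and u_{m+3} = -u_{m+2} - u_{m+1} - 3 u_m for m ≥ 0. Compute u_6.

26

u_3 = -(-4) - (-4) - 3(9) = -19
u_4 = -(-19) - (-4) - 3(-4) = 35
u_5 = -35 - (-19) - 3(-4) = -4
u_6 = -(-4) - 35 - 3(-19) = 26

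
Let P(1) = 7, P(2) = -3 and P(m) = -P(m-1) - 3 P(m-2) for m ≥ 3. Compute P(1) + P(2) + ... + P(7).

-41

P(3) = -(-3) - 3(7) = -18
P(4) = -(-18) - 3(-3) = 27
P(5) = -27 - 3(-18) = 27
P(6) = -27 - 3(27) = -108
P(7) = -(-108) - 3(27) = 27
Sum = 7 + (-3) + (-18) + 27 + 27 + (-108) + 27 = -41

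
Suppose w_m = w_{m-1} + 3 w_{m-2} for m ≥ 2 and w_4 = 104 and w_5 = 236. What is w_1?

Rearranging, w_{m-2} = (w_m - w_{m-1}) / 3.
w_3 = (236 - 104) / 3 = 132/3 = 44
w_2 = (104 - 44) / 3 = 60/3 = 20
w_1 = (44 - 20) / 3 = 24/3 = 8

8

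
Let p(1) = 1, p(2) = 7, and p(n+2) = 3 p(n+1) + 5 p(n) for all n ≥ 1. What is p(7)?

p(3) = 3·7 + 5·1 = 26
p(4) = 3·26 + 5·7 = 113
p(5) = 3·113 + 5·26 = 469
p(6) = 3·469 + 5·113 = 1972
p(7) = 3·1972 + 5·469 = 8261

8261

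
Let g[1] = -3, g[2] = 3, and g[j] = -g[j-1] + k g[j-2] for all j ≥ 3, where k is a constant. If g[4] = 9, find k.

1

g[3] = -3 - 3k
g[4] = 3 + 6k
So 3 + 6k = 9, giving k = 1.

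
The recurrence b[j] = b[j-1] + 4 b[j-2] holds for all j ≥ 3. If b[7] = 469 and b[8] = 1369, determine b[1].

-1

Rearranging, b[j-2] = (b[j] - b[j-1]) / 4.
b[6] = (1369 - 469) / 4 = 900/4 = 225
b[5] = (469 - 225) / 4 = 244/4 = 61
b[4] = (225 - 61) / 4 = 164/4 = 41
b[3] = (61 - 41) / 4 = 20/4 = 5
b[2] = (41 - 5) / 4 = 36/4 = 9
b[1] = (5 - 9) / 4 = -4/4 = -1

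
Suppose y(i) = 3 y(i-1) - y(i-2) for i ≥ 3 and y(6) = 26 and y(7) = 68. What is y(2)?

Rearranging, y(i-2) = -(y(i) - 3 y(i-1)).
y(5) = -(68 - 3*26) = 10
y(4) = -(26 - 3*10) = 4
y(3) = -(10 - 3*4) = 2
y(2) = -(4 - 3*2) = 2

2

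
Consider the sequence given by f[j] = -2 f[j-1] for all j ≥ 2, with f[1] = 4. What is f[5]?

f[2] = -2·4 = -8
f[3] = -2·(-8) = 16
f[4] = -2·16 = -32
f[5] = -2·(-32) = 64

64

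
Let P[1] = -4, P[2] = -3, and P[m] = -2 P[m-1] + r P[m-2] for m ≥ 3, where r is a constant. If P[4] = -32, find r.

P[3] = 6 - 4r
P[4] = -12 + 5r
So -12 + 5r = -32, giving r = -4.

-4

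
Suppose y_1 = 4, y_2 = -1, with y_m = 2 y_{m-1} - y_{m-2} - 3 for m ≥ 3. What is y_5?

y_3 = 2(-1) - 4 - 3 = -9
y_4 = 2(-9) - (-1) - 3 = -20
y_5 = 2(-20) - (-9) - 3 = -34

-34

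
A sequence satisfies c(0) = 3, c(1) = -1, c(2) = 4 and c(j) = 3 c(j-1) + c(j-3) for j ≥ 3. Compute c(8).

c(3) = 3(4) + 3 = 15
c(4) = 3(15) + (-1) = 44
c(5) = 3(44) + 4 = 136
c(6) = 3(136) + 15 = 423
c(7) = 3(423) + 44 = 1313
c(8) = 3(1313) + 136 = 4075

4075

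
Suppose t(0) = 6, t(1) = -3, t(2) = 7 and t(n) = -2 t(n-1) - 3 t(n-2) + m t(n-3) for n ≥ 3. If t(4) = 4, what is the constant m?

-1

t(3) = -5 + 6m
t(4) = -11 - 15m
So -11 - 15m = 4, giving m = -1.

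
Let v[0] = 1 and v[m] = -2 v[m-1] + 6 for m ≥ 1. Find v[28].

-268435454

The fixed point is 6/(1 + 2) = 2, so v[m] - 2 = -2(v[m-1] - 2).
Hence v[m] = -1·(-2)^m + 2.
v[28] = -1·(-2)^{28} + 2 = -1·268435456 + 2 = -268435454.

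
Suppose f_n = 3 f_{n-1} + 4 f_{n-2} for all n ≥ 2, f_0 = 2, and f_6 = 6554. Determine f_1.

6

Let f_1 = y.
f_2 = 8 + 3y
f_3 = 24 + 13y
f_4 = 104 + 51y
f_5 = 408 + 205y
f_6 = 1640 + 819y
So 1640 + 819y = 6554, giving y = 6.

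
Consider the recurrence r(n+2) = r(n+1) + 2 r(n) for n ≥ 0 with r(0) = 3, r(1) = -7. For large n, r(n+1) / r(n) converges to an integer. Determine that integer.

2

The characteristic equation is r^2 - r - 2 = 0, which factors as (r - 2)(r + 1) = 0.
So the roots are 2 and -1. Since |2| > |-1| and the coefficient of 2^n is non-zero, the ratio tends to 2.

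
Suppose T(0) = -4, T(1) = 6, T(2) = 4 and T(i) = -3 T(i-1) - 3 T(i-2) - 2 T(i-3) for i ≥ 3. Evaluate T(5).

-68

T(3) = -3*4 - 3*6 - 2*(-4) = -22
T(4) = -3*(-22) - 3*4 - 2*6 = 42
T(5) = -3*42 - 3*(-22) - 2*4 = -68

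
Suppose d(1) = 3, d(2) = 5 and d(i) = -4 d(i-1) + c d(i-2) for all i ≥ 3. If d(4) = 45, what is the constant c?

d(3) = -20 + 3c
d(4) = 80 - 7c
So 80 - 7c = 45, giving c = 5.

5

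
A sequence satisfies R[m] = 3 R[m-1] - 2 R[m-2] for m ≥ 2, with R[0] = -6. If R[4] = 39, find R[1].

-3

Let R[1] = w.
R[2] = 12 + 3w
R[3] = 36 + 7w
R[4] = 84 + 15w
So 84 + 15w = 39, giving w = -3.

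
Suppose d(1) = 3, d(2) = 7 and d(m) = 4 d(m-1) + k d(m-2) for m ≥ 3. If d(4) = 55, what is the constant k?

d(3) = 28 + 3k
d(4) = 112 + 19k
So 112 + 19k = 55, giving k = -3.

-3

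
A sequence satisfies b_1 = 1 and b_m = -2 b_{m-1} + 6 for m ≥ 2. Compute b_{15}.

The fixed point is 6/(1 + 2) = 2, so b_m - 2 = -2(b_{m-1} - 2).
Hence b_m = -1·(-2)^{m-1} + 2.
b_{15} = -1·(-2)^{14} + 2 = -1·16384 + 2 = -16382.

-16382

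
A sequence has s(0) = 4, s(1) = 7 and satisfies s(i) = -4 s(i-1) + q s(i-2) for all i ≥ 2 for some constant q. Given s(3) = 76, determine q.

4

s(2) = -28 + 4q
s(3) = 112 - 9q
So 112 - 9q = 76, giving q = 4.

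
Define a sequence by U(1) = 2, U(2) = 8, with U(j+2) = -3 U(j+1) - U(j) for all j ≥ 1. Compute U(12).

U(3) = -3(8) - 2 = -26
U(4) = -3(-26) - 8 = 70
U(5) = -3(70) - (-26) = -184
U(6) = -3(-184) - 70 = 482
U(7) = -3(482) - (-184) = -1262
U(8) = -3(-1262) - 482 = 3304
U(9) = -3(3304) - (-1262) = -8650
U(10) = -3(-8650) - 3304 = 22646
U(11) = -3(22646) - (-8650) = -59288
U(12) = -3(-59288) - 22646 = 155218

155218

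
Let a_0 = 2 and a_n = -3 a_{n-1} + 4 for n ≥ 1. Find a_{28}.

22876792454962

The fixed point is 4/(1 + 3) = 1, so a_n - 1 = -3(a_{n-1} - 1).
Hence a_n = 1·(-3)^n + 1.
a_{28} = 1·(-3)^{28} + 1 = 1·22876792454961 + 1 = 22876792454962.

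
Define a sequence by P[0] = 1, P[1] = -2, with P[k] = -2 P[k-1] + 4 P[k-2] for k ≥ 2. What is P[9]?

-28160

P[2] = -2*(-2) + 4*1 = 8
P[3] = -2*8 + 4*(-2) = -24
P[4] = -2*(-24) + 4*8 = 80
P[5] = -2*80 + 4*(-24) = -256
P[6] = -2*(-256) + 4*80 = 832
P[7] = -2*832 + 4*(-256) = -2688
P[8] = -2*(-2688) + 4*832 = 8704
P[9] = -2*8704 + 4*(-2688) = -28160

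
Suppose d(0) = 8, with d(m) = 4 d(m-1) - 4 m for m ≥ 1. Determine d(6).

25496

d(1) = 4(8) - 4 = 28
d(2) = 4(28) - 8 = 104
d(3) = 4(104) - 12 = 404
d(4) = 4(404) - 16 = 1600
d(5) = 4(1600) - 20 = 6380
d(6) = 4(6380) - 24 = 25496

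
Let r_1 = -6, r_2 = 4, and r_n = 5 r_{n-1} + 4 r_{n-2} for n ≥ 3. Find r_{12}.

-6768004

r_3 = 5·4 + 4·(-6) = -4
r_4 = 5·(-4) + 4·4 = -4
r_5 = 5·(-4) + 4·(-4) = -36
r_6 = 5·(-36) + 4·(-4) = -196
r_7 = 5·(-196) + 4·(-36) = -1124
r_8 = 5·(-1124) + 4·(-196) = -6404
r_9 = 5·(-6404) + 4·(-1124) = -36516
r_{10} = 5·(-36516) + 4·(-6404) = -208196
r_{11} = 5·(-208196) + 4·(-36516) = -1187044
r_{12} = 5·(-1187044) + 4·(-208196) = -6768004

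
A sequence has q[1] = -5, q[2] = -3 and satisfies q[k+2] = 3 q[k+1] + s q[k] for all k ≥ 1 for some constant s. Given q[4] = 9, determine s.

-2

q[3] = -9 - 5s
q[4] = -27 - 18s
So -27 - 18s = 9, giving s = -2.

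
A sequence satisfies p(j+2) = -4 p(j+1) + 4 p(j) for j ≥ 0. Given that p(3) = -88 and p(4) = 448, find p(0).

8

Rearranging, p(j-2) = (p(j) + 4 p(j-1)) / 4.
p(2) = (448 + 4(-88)) / 4 = 96/4 = 24
p(1) = (-88 + 4(24)) / 4 = 8/4 = 2
p(0) = (24 + 4(2)) / 4 = 32/4 = 8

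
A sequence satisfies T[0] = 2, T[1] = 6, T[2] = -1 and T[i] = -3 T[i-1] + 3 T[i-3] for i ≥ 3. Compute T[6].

-45

T[3] = -3*(-1) + 3*2 = 9
T[4] = -3*9 + 3*6 = -9
T[5] = -3*(-9) + 3*(-1) = 24
T[6] = -3*24 + 3*9 = -45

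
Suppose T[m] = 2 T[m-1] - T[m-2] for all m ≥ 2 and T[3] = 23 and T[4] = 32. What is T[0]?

Rearranging, T[m-2] = -(T[m] - 2 T[m-1]).
T[2] = -(32 - 2*23) = 14
T[1] = -(23 - 2*14) = 5
T[0] = -(14 - 2*5) = -4

-4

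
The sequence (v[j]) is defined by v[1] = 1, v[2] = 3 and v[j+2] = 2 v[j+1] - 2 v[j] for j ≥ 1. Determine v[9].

v[3] = 2(3) - 2(1) = 4
v[4] = 2(4) - 2(3) = 2
v[5] = 2(2) - 2(4) = -4
v[6] = 2(-4) - 2(2) = -12
v[7] = 2(-12) - 2(-4) = -16
v[8] = 2(-16) - 2(-12) = -8
v[9] = 2(-8) - 2(-16) = 16

16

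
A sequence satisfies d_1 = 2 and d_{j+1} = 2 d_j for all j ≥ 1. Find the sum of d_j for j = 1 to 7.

d_2 = 2(2) = 4
d_3 = 2(4) = 8
d_4 = 2(8) = 16
d_5 = 2(16) = 32
d_6 = 2(32) = 64
d_7 = 2(64) = 128
Sum = 2 + 4 + 8 + 16 + 32 + 64 + 128 = 254

254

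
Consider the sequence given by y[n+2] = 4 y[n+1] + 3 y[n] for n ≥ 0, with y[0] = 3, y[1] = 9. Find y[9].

2083689

y[2] = 4*9 + 3*3 = 45
y[3] = 4*45 + 3*9 = 207
y[4] = 4*207 + 3*45 = 963
y[5] = 4*963 + 3*207 = 4473
y[6] = 4*4473 + 3*963 = 20781
y[7] = 4*20781 + 3*4473 = 96543
y[8] = 4*96543 + 3*20781 = 448515
y[9] = 4*448515 + 3*96543 = 2083689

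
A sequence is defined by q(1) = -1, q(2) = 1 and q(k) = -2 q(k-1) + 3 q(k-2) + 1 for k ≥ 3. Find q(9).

-2869

q(3) = -2(1) + 3(-1) + 1 = -4
q(4) = -2(-4) + 3(1) + 1 = 12
q(5) = -2(12) + 3(-4) + 1 = -35
q(6) = -2(-35) + 3(12) + 1 = 107
q(7) = -2(107) + 3(-35) + 1 = -318
q(8) = -2(-318) + 3(107) + 1 = 958
q(9) = -2(958) + 3(-318) + 1 = -2869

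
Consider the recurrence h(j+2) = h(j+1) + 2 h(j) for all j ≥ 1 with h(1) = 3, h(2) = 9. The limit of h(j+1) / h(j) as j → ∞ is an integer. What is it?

The characteristic equation is r^2 - r - 2 = 0, which factors as (r - 2)(r + 1) = 0.
So the roots are 2 and -1. Since |2| > |-1| and the coefficient of 2^j is non-zero, the ratio tends to 2.

2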